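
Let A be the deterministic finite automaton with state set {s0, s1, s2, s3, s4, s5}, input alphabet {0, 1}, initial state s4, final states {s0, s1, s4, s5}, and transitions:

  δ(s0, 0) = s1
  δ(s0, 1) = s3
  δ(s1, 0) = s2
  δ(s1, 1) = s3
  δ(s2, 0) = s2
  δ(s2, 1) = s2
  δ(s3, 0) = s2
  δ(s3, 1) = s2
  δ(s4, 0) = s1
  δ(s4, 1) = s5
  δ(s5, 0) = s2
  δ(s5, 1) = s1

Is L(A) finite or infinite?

The useful states (reachable from s4 and able to reach an accepting state) are {s1, s4, s5}.
Restricted to these states the transition graph has no cycle, so every accepting path has bounded length and L is finite.

finite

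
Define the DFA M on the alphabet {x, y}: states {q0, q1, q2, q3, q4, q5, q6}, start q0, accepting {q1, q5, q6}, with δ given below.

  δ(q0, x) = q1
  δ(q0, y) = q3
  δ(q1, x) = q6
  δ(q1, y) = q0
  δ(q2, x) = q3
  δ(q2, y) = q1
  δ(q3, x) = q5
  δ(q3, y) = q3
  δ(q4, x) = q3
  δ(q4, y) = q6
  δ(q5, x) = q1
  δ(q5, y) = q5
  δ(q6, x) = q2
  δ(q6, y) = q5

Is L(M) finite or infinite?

State q0 is reachable from the start and can reach an accepting state, and it lies on the cycle q0 → q1 → q0.
Traversing that cycle any number of times yields accepted strings of unbounded length, so the language is infinite.

infinite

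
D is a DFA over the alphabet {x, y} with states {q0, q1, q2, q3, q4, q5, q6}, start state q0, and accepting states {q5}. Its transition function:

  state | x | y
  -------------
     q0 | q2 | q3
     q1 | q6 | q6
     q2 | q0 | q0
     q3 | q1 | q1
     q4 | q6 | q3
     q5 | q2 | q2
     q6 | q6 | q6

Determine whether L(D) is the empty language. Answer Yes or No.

The states reachable from the start state are {q0, q1, q2, q3, q6}.
None of the accepting states {q5} is reachable, so no string is accepted and L(D) = ∅.

Yes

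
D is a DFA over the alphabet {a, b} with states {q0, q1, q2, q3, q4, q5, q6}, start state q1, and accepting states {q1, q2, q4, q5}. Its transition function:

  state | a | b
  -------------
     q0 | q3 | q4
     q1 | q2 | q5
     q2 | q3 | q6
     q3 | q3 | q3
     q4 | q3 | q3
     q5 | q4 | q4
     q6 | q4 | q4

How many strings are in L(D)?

7

The useful subgraph on states {q1, q2, q4, q5, q6} is acyclic, so L(D) is finite; the longest accepting path visits 4 useful states, giving maximum string length 3.
Counting accepting paths from q1 by length: 1 of length 0, 2 of length 1, 2 of length 2, 2 of length 3. Total 7.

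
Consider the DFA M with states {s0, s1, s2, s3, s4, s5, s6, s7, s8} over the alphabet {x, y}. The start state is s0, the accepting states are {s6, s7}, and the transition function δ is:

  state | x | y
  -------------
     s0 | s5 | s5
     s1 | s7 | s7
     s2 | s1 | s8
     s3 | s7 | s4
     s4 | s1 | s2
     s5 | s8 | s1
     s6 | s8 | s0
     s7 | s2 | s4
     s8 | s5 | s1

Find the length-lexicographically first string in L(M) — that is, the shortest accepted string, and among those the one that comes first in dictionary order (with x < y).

xyx

A breadth-first search from s0 reaches an accepting state first via the path s0 → s5 → s1 → s7 on input xyx.
No string of length < 3 is accepted (BFS exhausts all shorter strings without reaching an accepting state), and xyx is the lexicographically least accepting string of length 3.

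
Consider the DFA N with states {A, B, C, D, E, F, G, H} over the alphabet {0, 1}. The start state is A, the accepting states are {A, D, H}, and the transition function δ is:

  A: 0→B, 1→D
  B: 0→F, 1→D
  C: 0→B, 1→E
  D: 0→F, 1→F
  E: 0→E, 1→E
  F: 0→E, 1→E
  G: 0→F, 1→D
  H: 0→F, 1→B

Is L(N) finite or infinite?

finite

The useful states (reachable from A and able to reach an accepting state) are {A, B, D}.
Restricted to these states the transition graph has no cycle, so every accepting path has bounded length and L is finite.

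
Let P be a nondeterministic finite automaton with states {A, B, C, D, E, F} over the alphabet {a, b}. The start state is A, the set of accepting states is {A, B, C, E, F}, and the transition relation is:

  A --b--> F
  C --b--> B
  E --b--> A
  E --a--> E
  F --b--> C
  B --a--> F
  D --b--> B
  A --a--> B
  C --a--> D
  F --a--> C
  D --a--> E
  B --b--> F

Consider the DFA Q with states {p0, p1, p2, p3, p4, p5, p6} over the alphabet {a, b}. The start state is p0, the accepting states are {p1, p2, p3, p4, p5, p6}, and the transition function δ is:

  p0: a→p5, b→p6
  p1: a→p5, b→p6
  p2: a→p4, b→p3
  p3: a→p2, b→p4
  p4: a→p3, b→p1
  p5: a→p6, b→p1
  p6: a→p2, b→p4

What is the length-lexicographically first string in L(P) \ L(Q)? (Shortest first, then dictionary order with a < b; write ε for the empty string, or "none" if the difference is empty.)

The empty string ε is accepted by P but not by Q.
Since ε is the unique shortest string, it is the required witness.

ε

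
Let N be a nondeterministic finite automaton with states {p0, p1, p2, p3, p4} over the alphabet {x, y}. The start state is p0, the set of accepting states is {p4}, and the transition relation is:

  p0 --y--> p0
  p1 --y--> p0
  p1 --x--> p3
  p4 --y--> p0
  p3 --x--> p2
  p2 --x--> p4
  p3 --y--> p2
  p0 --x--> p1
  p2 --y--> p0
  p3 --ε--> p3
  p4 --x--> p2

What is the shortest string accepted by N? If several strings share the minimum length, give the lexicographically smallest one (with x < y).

A breadth-first search from p0 reaches an accepting state first via the path p0 → p1 → p3 → p2 → p4 on input xxxx.
No string of length < 4 is accepted (BFS exhausts all shorter strings without reaching an accepting state), and xxxx is the lexicographically least accepting string of length 4.

xxxx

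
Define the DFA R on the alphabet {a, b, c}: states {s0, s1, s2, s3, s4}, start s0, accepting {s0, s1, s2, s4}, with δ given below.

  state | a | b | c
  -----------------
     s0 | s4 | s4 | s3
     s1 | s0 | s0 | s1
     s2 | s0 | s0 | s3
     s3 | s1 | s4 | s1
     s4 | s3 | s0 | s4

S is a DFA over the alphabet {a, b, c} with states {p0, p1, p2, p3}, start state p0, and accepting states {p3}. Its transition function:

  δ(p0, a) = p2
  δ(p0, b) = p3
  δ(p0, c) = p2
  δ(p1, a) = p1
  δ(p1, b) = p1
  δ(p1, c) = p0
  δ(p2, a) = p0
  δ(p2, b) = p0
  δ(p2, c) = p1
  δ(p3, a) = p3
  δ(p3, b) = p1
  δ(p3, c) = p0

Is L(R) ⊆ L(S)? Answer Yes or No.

No

The empty string ε is in L(R) but not in L(S).
So L(R) ⊄ L(S).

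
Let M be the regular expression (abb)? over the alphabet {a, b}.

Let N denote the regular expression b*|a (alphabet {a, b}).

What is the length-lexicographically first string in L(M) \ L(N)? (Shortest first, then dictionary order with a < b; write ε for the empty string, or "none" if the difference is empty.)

The string abb is accepted by M but not by N.
No shorter string lies in the difference, and abb is the lexicographically first length-3 string in L(M) \ L(N).

abb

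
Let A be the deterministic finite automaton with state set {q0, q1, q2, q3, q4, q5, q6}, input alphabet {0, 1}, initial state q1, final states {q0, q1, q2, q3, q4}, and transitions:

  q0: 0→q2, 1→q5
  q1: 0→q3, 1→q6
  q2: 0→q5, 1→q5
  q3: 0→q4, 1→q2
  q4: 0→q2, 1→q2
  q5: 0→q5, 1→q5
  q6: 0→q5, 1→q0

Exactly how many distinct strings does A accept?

The useful subgraph on states {q0, q1, q2, q3, q4, q6} is acyclic, so L(A) is finite; the longest accepting path visits 4 useful states, giving maximum string length 3.
Counting accepting paths from q1 by length: 1 of length 0, 1 of length 1, 3 of length 2, 3 of length 3. Total 8.

8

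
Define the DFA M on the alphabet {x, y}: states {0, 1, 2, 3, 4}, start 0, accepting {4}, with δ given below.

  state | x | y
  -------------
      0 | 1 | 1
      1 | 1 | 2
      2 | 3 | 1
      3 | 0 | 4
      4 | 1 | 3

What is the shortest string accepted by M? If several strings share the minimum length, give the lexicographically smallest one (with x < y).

xyxy

A breadth-first search from 0 reaches an accepting state first via the path 0 → 1 → 2 → 3 → 4 on input xyxy.
No string of length < 4 is accepted (BFS exhausts all shorter strings without reaching an accepting state), and xyxy is the lexicographically least accepting string of length 4.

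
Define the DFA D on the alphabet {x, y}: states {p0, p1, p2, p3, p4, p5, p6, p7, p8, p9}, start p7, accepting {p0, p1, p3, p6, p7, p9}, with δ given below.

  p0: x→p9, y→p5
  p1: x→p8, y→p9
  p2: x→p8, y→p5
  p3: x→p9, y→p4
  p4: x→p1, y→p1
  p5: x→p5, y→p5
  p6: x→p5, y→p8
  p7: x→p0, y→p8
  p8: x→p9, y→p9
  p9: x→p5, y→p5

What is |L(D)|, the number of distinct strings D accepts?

The useful subgraph on states {p0, p7, p8, p9} is acyclic, so L(D) is finite; the longest accepting path visits 3 useful states, giving maximum string length 2.
Counting accepting paths from p7 by length: 1 of length 0, 1 of length 1, 3 of length 2. Total 5.

5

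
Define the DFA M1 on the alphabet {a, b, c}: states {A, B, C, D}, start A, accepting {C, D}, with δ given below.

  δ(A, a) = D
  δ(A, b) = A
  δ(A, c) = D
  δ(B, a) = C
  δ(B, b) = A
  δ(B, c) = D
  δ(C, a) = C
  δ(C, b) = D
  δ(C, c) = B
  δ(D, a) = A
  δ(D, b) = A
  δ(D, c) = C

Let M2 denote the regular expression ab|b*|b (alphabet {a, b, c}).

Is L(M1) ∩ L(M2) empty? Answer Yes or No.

Yes

Converting the expression M2 to a DFA (subset construction, then merging equivalent states) gives the minimal DFA with states {r0, r1, r2, r3, r4}, start state r0, accepting states {r0, r2, r4} and transitions r0: a→r1, b→r2, c→r3; r1: a→r3, b→r4, c→r3; r2: a→r3, b→r2, c→r3; r3: a→r3, b→r3, c→r3; r4: a→r3, b→r3, c→r3.
Exploring the product automaton M1 × M2 from the start pair (A, r0), following both machines on each input symbol, reaches 8 state pairs: (A, r0), (D, r1), (A, r2), (D, r3), (A, r3), (A, r4), (C, r3), (B, r3).
M1 accepts in {C, D} and M2 accepts in {r0, r2, r4}; no reachable pair has both components accepting, so no string drives both machines to acceptance simultaneously and L(M1) ∩ L(M2) = ∅.
So no string is accepted by both, and the intersection is empty.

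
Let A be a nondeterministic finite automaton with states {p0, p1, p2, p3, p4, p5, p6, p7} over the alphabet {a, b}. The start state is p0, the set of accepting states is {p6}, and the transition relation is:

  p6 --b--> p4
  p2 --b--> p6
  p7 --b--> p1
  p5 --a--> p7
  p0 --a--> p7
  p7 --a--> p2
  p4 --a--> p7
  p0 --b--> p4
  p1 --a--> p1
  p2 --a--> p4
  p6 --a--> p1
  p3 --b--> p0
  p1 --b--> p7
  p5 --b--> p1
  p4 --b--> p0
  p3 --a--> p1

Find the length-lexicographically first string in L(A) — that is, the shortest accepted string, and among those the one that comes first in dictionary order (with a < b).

A breadth-first search from p0 reaches an accepting state first via the path p0 → p7 → p2 → p6 on input aab.
No string of length < 3 is accepted (BFS exhausts all shorter strings without reaching an accepting state), and aab is the lexicographically least accepting string of length 3.

aab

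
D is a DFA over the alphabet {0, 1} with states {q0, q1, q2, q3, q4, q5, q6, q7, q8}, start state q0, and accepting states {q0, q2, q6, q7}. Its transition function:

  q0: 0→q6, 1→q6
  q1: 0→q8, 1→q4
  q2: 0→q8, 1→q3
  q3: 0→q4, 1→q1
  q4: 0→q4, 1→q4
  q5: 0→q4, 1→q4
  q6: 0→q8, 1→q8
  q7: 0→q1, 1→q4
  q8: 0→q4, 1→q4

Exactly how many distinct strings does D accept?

The useful subgraph on states {q0, q6} is acyclic, so L(D) is finite; the longest accepting path visits 2 useful states, giving maximum string length 1.
Counting accepting paths from q0 by length: 1 of length 0, 2 of length 1. Total 3.

3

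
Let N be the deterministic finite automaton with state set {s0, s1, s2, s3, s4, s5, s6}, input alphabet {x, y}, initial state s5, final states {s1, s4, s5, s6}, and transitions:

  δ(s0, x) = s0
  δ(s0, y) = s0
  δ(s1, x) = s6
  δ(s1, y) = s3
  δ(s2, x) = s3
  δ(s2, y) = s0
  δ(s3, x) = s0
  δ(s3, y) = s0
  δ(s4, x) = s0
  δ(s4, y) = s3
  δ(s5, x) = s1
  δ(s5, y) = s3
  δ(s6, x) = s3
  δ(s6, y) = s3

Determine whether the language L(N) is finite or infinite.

The useful states (reachable from s5 and able to reach an accepting state) are {s1, s5, s6}.
Restricted to these states the transition graph has no cycle, so every accepting path has bounded length and L is finite.

finite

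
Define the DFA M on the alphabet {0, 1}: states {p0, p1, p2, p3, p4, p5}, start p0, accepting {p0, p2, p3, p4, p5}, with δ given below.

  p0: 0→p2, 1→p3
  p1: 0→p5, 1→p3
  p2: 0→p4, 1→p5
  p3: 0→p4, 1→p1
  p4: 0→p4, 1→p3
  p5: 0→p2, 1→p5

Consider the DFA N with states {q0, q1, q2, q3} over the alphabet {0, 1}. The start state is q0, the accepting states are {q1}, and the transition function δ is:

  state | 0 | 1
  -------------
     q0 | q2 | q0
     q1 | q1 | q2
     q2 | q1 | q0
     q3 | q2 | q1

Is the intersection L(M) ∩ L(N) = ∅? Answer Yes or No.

The string 00 is accepted by both M and N.
Hence L(M) ∩ L(N) ≠ ∅.

No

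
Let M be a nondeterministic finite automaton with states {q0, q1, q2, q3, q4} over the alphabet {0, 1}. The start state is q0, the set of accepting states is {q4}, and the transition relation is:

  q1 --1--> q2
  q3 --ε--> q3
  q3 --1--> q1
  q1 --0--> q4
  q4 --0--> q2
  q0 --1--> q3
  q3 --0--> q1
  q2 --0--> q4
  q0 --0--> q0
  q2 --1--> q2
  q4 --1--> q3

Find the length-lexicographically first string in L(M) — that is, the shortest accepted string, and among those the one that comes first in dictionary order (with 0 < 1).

A breadth-first search from q0 reaches an accepting state first via the path q0 → q3 → q1 → q4 on input 100.
No string of length < 3 is accepted (BFS exhausts all shorter strings without reaching an accepting state), and 100 is the lexicographically least accepting string of length 3.

100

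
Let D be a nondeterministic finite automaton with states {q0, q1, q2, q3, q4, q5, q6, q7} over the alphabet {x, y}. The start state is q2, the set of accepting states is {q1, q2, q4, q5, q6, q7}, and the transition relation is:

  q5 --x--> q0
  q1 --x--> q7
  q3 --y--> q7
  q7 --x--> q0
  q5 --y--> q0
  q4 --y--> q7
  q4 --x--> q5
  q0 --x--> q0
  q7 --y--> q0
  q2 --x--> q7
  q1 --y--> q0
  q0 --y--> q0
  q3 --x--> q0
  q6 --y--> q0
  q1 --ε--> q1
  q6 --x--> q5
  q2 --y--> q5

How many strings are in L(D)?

The useful subgraph on states {q2, q5, q7} is acyclic, so L(D) is finite; the longest accepting path visits 2 useful states, giving maximum string length 1.
Counting accepting paths from q2 by length: 1 of length 0, 2 of length 1. Total 3.

3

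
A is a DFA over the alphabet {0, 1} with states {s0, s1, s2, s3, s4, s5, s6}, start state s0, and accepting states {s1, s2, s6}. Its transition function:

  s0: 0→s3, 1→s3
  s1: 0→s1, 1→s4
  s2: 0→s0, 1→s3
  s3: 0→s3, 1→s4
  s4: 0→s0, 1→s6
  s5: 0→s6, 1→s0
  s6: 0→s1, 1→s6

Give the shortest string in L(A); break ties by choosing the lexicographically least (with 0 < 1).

011

A breadth-first search from s0 reaches an accepting state first via the path s0 → s3 → s4 → s6 on input 011.
No string of length < 3 is accepted (BFS exhausts all shorter strings without reaching an accepting state), and 011 is the lexicographically least accepting string of length 3.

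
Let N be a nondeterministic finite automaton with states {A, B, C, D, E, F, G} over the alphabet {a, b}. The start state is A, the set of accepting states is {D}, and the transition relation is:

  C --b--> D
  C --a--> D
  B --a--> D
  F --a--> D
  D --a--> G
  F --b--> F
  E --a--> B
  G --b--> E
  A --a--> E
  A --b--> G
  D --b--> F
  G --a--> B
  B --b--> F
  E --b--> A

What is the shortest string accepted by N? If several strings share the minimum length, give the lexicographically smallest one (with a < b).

aaa

A breadth-first search from A reaches an accepting state first via the path A → E → B → D on input aaa.
No string of length < 3 is accepted (BFS exhausts all shorter strings without reaching an accepting state), and aaa is the lexicographically least accepting string of length 3.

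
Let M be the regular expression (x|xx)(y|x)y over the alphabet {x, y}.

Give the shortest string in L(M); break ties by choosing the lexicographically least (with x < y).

By inspection of the expression, no string of length less than 3 matches, and xxy is the lexicographically first match of length 3.

xxy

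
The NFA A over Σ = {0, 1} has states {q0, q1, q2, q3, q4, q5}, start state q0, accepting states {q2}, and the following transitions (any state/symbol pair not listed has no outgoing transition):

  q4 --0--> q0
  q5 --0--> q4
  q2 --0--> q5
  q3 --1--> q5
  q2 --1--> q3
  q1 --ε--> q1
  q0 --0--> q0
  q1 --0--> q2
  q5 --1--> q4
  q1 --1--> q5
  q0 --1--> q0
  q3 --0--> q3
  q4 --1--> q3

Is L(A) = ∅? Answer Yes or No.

Yes

The states reachable from the start state are {q0}.
None of the accepting states {q2} is reachable, so no string is accepted and L(A) = ∅.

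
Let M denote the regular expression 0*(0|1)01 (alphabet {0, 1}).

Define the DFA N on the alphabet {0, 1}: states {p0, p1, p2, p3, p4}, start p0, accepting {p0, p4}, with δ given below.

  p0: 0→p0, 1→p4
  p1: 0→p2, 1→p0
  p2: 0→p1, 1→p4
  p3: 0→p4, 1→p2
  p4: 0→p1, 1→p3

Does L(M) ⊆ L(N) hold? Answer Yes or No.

Yes

Converting the expression M to a DFA (subset construction, then merging equivalent states) gives the minimal DFA with states {m0, m1, m2, m3, m4, m5, m6, m7}, start state m0, accepting states {m6, m7} and transitions m0: 0→m1, 1→m2; m1: 0→m3, 1→m2; m2: 0→m4, 1→m5; m3: 0→m3, 1→m6; m4: 0→m5, 1→m7; m5: 0→m5, 1→m5; m6: 0→m4, 1→m5; m7: 0→m5, 1→m5.
Exploring the product automaton M × N from the start pair (m0, p0), following both machines on each input symbol, reaches 12 state pairs: (m0, p0), (m1, p0), (m2, p4), (m3, p0), (m4, p1), (m5, p3), (m6, p4), (m5, p2), (m7, p0), (m5, p4), (m5, p1), (m5, p0).
M accepts in {m6, m7} and N accepts in {p0, p4}. The reachable pairs whose M-component is accepting are (m6, p4), (m7, p0); in each of them the N-component is accepting too, so the product for L(M) \ L(N) (M-component accepting, N-component rejecting) has no reachable accepting pair and the difference is empty.
Hence every string in L(M) is also in L(N).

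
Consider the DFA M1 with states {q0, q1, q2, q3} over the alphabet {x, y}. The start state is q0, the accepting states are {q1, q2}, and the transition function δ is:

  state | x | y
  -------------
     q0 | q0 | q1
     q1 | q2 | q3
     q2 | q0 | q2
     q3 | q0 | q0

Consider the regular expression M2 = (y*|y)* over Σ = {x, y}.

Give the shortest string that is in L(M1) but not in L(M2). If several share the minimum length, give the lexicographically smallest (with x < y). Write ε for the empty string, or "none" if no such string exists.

The string xy is accepted by M1 but not by M2.
No shorter string lies in the difference, and xy is the lexicographically first length-2 string in L(M1) \ L(M2).

xy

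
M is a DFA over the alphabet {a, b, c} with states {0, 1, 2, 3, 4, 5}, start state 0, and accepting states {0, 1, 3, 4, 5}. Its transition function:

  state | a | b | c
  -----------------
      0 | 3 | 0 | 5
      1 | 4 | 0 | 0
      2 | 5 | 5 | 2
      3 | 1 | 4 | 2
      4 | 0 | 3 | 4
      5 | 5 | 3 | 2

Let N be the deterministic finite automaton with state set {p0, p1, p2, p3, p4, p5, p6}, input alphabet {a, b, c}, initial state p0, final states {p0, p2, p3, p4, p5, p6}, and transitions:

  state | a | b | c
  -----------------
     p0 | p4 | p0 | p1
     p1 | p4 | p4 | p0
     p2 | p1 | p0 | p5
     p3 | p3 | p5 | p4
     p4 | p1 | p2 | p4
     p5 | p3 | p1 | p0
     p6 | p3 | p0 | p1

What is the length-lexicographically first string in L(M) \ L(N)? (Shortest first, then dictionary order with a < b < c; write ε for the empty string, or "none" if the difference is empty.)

c

The string c is accepted by M but not by N.
No shorter string lies in the difference, and c is the lexicographically first length-1 string in L(M) \ L(N).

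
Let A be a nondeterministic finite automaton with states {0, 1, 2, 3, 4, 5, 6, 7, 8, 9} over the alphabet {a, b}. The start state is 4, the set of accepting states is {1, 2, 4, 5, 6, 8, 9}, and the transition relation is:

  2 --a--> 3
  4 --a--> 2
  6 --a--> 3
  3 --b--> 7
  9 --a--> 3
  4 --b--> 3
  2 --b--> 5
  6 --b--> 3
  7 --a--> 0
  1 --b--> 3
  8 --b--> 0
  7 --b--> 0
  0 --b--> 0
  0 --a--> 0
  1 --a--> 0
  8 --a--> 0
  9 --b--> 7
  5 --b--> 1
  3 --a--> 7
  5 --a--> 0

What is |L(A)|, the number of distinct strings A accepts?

The useful subgraph on states {1, 2, 4, 5} is acyclic, so L(A) is finite; the longest accepting path visits 4 useful states, giving maximum string length 3.
Counting accepting paths from 4 by length: 1 of length 0, 1 of length 1, 1 of length 2, 1 of length 3. Total 4.

4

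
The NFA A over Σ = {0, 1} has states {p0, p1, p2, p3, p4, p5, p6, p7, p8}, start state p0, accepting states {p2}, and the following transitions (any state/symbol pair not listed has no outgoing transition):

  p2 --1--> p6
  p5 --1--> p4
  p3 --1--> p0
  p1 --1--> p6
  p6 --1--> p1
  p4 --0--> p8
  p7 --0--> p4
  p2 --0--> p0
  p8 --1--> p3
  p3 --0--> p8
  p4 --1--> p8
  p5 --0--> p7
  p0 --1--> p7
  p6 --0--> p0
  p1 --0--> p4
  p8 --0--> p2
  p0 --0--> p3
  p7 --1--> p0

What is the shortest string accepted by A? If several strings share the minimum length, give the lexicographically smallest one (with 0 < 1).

A breadth-first search from p0 reaches an accepting state first via the path p0 → p3 → p8 → p2 on input 000.
No string of length < 3 is accepted (BFS exhausts all shorter strings without reaching an accepting state), and 000 is the lexicographically least accepting string of length 3.

000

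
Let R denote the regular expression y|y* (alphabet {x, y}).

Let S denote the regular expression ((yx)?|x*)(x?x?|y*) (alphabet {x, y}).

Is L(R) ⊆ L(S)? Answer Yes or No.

Converting the expression R to a DFA (subset construction, then merging equivalent states) gives the minimal DFA with states {r0, r1}, start state r0, accepting states {r0} and transitions r0: x→r1, y→r0; r1: x→r1, y→r1.
Converting the expression S to a DFA (subset construction, then merging equivalent states) gives the minimal DFA with states {s0, s1, s2, s3, s4, s5, s6, s7}, start state s0, accepting states {s0, s1, s2, s3, s4, s6, s7} and transitions s0: x→s1, y→s2; s1: x→s1, y→s3; s2: x→s4, y→s3; s3: x→s5, y→s3; s4: x→s6, y→s3; s5: x→s5, y→s5; s6: x→s7, y→s5; s7: x→s5, y→s5.
Exploring the product automaton R × S from the start pair (r0, s0), following both machines on each input symbol, reaches 9 state pairs: (r0, s0), (r1, s1), (r0, s2), (r1, s3), (r1, s4), (r0, s3), (r1, s5), (r1, s6), (r1, s7).
R accepts in {r0} and S accepts in {s0, s1, s2, s3, s4, s6, s7}. The reachable pairs whose R-component is accepting are (r0, s0), (r0, s2), (r0, s3); in each of them the S-component is accepting too, so the product for L(R) \ L(S) (R-component accepting, S-component rejecting) has no reachable accepting pair and the difference is empty.
Hence every string in L(R) is also in L(S).

Yes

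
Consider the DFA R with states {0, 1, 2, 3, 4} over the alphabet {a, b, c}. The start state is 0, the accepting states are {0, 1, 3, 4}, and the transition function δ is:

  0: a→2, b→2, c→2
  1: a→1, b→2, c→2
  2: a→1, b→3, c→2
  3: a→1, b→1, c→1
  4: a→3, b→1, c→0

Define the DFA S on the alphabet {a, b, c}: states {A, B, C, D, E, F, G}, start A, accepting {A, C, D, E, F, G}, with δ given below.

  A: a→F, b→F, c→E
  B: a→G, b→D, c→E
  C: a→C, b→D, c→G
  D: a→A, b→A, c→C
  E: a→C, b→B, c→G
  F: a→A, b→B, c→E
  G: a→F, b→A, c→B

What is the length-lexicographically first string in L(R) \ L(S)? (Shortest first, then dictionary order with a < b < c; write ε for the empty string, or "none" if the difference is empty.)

The string ab is accepted by R but not by S.
No shorter string lies in the difference, and ab is the lexicographically first length-2 string in L(R) \ L(S).

ab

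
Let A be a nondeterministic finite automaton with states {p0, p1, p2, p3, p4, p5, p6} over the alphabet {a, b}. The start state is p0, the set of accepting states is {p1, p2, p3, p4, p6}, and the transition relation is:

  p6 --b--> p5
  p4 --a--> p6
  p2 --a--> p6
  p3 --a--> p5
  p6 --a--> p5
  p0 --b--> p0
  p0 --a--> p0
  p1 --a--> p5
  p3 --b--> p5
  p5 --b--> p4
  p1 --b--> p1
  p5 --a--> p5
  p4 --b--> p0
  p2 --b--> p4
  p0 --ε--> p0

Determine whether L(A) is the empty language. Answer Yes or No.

Yes

The states reachable from the start state are {p0}.
None of the accepting states {p1, p2, p3, p4, p6} is reachable, so no string is accepted and L(A) = ∅.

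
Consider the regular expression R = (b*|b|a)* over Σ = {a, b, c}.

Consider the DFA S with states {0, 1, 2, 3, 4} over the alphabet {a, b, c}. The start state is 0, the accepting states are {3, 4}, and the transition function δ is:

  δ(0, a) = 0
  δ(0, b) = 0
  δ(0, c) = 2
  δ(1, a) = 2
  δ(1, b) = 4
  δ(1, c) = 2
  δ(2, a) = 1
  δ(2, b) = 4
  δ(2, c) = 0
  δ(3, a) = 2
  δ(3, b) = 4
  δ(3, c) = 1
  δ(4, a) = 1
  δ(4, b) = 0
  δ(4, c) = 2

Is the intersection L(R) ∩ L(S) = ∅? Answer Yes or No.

Converting the expression R to a DFA (subset construction, then merging equivalent states) gives the minimal DFA with states {r0, r1}, start state r0, accepting states {r0} and transitions r0: a→r0, b→r0, c→r1; r1: a→r1, b→r1, c→r1.
Exploring the product automaton R × S from the start pair (r0, 0), following both machines on each input symbol, reaches 5 state pairs: (r0, 0), (r1, 2), (r1, 1), (r1, 4), (r1, 0).
R accepts in {r0} and S accepts in {3, 4}; no reachable pair has both components accepting, so no string drives both machines to acceptance simultaneously and L(R) ∩ L(S) = ∅.
So no string is accepted by both, and the intersection is empty.

Yes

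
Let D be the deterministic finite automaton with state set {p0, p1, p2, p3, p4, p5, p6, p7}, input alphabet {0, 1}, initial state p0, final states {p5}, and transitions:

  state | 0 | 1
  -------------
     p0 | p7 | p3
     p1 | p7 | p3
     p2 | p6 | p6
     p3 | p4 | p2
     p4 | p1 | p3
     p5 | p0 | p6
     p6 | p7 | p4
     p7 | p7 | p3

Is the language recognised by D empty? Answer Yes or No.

The states reachable from the start state are {p0, p1, p2, p3, p4, p6, p7}.
None of the accepting states {p5} is reachable, so no string is accepted and L(D) = ∅.

Yes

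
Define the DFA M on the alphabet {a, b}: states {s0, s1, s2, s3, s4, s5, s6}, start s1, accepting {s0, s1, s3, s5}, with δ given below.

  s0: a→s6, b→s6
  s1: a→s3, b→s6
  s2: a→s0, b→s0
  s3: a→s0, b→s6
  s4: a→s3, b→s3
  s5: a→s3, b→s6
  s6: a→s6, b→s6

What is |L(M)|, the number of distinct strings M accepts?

3

The useful subgraph on states {s0, s1, s3} is acyclic, so L(M) is finite; the longest accepting path visits 3 useful states, giving maximum string length 2.
Counting accepting paths from s1 by length: 1 of length 0, 1 of length 1, 1 of length 2. Total 3.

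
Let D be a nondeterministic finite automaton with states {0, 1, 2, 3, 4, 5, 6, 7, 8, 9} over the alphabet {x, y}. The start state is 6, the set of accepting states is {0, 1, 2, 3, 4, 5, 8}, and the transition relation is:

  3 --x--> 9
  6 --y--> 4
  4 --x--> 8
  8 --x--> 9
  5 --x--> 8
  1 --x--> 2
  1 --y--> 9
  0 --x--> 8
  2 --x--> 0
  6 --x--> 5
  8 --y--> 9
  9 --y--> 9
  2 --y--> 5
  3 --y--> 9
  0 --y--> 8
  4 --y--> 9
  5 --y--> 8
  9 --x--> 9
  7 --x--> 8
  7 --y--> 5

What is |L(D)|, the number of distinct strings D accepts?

5

The useful subgraph on states {4, 5, 6, 8} is acyclic, so L(D) is finite; the longest accepting path visits 3 useful states, giving maximum string length 2.
Counting accepting paths from 6 by length: 2 of length 1, 3 of length 2. Total 5.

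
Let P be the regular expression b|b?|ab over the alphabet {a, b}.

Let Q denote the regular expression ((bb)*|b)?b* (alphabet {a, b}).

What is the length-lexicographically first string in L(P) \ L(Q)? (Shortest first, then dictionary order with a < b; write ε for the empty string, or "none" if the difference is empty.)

The string ab is accepted by P but not by Q.
No shorter string lies in the difference, and ab is the lexicographically first length-2 string in L(P) \ L(Q).

ab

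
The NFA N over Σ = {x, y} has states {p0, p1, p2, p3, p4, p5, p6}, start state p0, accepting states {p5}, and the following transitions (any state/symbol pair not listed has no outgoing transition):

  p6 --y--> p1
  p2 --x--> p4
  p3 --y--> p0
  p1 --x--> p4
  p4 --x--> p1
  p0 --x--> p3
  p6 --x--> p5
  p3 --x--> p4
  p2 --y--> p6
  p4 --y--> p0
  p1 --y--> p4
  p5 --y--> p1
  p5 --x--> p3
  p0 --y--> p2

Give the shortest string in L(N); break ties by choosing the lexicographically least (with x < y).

A breadth-first search from p0 reaches an accepting state first via the path p0 → p2 → p6 → p5 on input yyx.
No string of length < 3 is accepted (BFS exhausts all shorter strings without reaching an accepting state), and yyx is the lexicographically least accepting string of length 3.

yyx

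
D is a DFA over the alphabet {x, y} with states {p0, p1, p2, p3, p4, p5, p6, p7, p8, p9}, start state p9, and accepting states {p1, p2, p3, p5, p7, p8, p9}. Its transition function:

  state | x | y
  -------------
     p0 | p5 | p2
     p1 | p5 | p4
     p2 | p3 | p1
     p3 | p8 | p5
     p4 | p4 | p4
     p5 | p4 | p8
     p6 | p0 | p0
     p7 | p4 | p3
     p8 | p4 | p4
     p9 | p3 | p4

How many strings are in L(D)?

The useful subgraph on states {p3, p5, p8, p9} is acyclic, so L(D) is finite; the longest accepting path visits 4 useful states, giving maximum string length 3.
Counting accepting paths from p9 by length: 1 of length 0, 1 of length 1, 2 of length 2, 1 of length 3. Total 5.

5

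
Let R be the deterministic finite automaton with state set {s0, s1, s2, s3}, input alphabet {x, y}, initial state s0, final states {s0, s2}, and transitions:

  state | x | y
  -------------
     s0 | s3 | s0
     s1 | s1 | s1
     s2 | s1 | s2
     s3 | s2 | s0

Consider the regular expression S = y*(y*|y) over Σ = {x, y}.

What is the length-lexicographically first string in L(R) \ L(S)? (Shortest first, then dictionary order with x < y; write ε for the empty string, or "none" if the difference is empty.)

The string xx is accepted by R but not by S.
No shorter string lies in the difference, and xx is the lexicographically first length-2 string in L(R) \ L(S).

xx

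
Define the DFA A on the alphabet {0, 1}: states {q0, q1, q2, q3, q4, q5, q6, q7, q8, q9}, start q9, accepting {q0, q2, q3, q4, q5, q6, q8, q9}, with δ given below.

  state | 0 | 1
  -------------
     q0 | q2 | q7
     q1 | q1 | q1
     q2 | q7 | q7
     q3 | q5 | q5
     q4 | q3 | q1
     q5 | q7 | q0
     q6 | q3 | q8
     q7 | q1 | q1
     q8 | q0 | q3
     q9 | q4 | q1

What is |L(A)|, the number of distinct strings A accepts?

9

The useful subgraph on states {q0, q2, q3, q4, q5, q9} is acyclic, so L(A) is finite; the longest accepting path visits 6 useful states, giving maximum string length 5.
Counting accepting paths from q9 by length: 1 of length 0, 1 of length 1, 1 of length 2, 2 of length 3, 2 of length 4, 2 of length 5. Total 9.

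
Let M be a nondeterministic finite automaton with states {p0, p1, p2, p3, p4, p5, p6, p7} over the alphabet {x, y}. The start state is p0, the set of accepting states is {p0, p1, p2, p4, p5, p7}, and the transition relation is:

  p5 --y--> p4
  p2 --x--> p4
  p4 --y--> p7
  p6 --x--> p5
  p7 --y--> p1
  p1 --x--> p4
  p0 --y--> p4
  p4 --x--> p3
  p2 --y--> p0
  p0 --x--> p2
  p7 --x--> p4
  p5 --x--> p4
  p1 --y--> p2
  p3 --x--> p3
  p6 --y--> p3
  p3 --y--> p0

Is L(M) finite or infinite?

infinite

State p0 is reachable from the start and can reach an accepting state, and it lies on the cycle p0 → p2 → p0.
Traversing that cycle any number of times yields accepted strings of unbounded length, so the language is infinite.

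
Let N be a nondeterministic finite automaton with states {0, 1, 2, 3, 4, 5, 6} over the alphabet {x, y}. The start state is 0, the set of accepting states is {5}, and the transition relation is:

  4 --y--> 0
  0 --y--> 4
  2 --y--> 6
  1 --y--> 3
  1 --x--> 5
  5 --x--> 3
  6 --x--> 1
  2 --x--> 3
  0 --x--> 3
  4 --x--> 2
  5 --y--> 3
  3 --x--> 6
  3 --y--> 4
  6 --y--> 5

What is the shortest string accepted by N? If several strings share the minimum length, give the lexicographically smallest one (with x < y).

xxy

A breadth-first search from 0 reaches an accepting state first via the path 0 → 3 → 6 → 5 on input xxy.
No string of length < 3 is accepted (BFS exhausts all shorter strings without reaching an accepting state), and xxy is the lexicographically least accepting string of length 3.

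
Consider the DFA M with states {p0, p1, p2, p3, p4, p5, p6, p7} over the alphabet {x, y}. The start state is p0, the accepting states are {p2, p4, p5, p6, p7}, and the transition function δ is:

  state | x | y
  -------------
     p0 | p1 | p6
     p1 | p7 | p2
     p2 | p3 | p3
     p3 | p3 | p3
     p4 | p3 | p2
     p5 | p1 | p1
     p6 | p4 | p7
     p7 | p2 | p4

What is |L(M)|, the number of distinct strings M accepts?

The useful subgraph on states {p0, p1, p2, p4, p6, p7} is acyclic, so L(M) is finite; the longest accepting path visits 5 useful states, giving maximum string length 4.
Counting accepting paths from p0 by length: 1 of length 1, 4 of length 2, 5 of length 3, 2 of length 4. Total 12.

12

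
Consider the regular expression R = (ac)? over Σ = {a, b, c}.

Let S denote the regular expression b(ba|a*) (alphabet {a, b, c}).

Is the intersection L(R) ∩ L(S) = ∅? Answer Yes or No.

Converting the expression R to a DFA (subset construction, then merging equivalent states) gives the minimal DFA with states {r0, r1, r2, r3}, start state r0, accepting states {r0, r3} and transitions r0: a→r1, b→r2, c→r2; r1: a→r2, b→r2, c→r3; r2: a→r2, b→r2, c→r2; r3: a→r2, b→r2, c→r2.
Converting the expression S to a DFA (subset construction, then merging equivalent states) gives the minimal DFA with states {s0, s1, s2, s3, s4, s5}, start state s0, accepting states {s2, s3, s5} and transitions s0: a→s1, b→s2, c→s1; s1: a→s1, b→s1, c→s1; s2: a→s3, b→s4, c→s1; s3: a→s3, b→s1, c→s1; s4: a→s5, b→s1, c→s1; s5: a→s1, b→s1, c→s1.
Exploring the product automaton R × S from the start pair (r0, s0), following both machines on each input symbol, reaches 8 state pairs: (r0, s0), (r1, s1), (r2, s2), (r2, s1), (r3, s1), (r2, s3), (r2, s4), (r2, s5).
R accepts in {r0, r3} and S accepts in {s2, s3, s5}; no reachable pair has both components accepting, so no string drives both machines to acceptance simultaneously and L(R) ∩ L(S) = ∅.
So no string is accepted by both, and the intersection is empty.

Yes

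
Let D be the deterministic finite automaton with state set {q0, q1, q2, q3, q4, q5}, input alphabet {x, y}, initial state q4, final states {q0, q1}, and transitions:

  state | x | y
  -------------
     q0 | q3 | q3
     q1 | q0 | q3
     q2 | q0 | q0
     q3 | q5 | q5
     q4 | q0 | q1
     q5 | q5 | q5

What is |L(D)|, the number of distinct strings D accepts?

The useful subgraph on states {q0, q1, q4} is acyclic, so L(D) is finite; the longest accepting path visits 3 useful states, giving maximum string length 2.
Counting accepting paths from q4 by length: 2 of length 1, 1 of length 2. Total 3.

3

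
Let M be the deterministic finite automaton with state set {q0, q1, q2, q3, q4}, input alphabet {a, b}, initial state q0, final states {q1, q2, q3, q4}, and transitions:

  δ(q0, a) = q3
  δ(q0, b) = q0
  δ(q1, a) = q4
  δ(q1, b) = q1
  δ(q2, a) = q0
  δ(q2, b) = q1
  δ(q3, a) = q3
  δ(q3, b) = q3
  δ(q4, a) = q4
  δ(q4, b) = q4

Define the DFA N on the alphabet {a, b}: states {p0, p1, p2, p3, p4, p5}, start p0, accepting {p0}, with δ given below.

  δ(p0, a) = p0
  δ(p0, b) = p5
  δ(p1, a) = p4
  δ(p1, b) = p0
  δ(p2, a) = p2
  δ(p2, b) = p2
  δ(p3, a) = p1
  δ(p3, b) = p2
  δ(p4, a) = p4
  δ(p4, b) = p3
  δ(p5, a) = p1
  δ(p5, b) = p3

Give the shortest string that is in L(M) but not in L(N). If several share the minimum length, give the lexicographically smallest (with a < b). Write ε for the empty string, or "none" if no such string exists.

The string ab is accepted by M but not by N.
No shorter string lies in the difference, and ab is the lexicographically first length-2 string in L(M) \ L(N).

ab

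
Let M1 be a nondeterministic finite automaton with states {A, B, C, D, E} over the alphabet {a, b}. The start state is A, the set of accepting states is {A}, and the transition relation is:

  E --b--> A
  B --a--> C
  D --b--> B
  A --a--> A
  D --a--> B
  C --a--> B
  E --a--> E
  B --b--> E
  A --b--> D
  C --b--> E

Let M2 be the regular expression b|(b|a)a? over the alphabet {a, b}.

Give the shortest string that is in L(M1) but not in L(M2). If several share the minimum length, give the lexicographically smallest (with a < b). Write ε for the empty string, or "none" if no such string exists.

The empty string ε is accepted by M1 but not by M2.
Since ε is the unique shortest string, it is the required witness.

ε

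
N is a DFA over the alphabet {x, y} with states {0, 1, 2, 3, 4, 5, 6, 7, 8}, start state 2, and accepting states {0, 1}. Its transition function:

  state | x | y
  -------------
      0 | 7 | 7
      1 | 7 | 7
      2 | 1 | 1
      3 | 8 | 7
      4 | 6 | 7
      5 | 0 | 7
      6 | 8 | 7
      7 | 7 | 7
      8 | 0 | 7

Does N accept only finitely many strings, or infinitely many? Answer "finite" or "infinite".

finite

The useful states (reachable from 2 and able to reach an accepting state) are {1, 2}.
Restricted to these states the transition graph has no cycle, so every accepting path has bounded length and L is finite.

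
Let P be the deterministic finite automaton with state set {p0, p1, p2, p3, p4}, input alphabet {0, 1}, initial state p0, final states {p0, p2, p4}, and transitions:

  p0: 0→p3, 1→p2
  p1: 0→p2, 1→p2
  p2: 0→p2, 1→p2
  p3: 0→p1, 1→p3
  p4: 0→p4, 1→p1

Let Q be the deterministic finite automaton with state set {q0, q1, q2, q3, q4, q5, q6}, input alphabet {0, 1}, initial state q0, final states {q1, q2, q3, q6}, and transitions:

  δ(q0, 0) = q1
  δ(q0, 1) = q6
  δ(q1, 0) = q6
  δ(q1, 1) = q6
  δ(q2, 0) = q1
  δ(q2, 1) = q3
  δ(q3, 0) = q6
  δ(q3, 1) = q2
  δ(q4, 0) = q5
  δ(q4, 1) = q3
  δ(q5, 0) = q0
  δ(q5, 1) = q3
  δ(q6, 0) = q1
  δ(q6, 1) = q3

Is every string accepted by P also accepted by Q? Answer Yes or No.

The empty string ε is in L(P) but not in L(Q).
So L(P) ⊄ L(Q).

No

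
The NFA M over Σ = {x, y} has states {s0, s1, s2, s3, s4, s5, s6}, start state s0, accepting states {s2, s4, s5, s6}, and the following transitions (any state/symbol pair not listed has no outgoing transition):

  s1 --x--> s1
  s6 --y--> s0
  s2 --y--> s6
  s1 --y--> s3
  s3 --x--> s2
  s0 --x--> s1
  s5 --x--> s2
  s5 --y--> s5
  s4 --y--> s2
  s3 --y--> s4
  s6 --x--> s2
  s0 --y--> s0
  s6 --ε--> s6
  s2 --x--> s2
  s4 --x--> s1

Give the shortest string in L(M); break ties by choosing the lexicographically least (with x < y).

xyx

A breadth-first search from s0 reaches an accepting state first via the path s0 → s1 → s3 → s2 on input xyx.
No string of length < 3 is accepted (BFS exhausts all shorter strings without reaching an accepting state), and xyx is the lexicographically least accepting string of length 3.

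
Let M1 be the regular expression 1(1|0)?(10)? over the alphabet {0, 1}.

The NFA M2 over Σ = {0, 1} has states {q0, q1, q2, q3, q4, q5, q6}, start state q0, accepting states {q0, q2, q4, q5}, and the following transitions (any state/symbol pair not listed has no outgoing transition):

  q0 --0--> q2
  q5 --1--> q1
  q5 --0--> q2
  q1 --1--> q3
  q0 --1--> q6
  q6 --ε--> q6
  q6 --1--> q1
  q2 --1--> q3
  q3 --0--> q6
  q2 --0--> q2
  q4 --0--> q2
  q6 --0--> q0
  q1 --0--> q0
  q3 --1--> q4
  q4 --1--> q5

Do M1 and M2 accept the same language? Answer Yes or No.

No

The string 1 is accepted by M1 but rejected by M2.
So L(M1) ≠ L(M2).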